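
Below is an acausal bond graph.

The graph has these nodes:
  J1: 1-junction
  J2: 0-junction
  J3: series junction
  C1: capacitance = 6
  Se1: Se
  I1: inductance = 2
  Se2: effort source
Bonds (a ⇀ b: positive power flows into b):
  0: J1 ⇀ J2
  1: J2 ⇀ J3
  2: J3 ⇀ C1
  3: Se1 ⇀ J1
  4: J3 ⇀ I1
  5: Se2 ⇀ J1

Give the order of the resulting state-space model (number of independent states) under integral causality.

2  (C1, I1 all integral)

#3 |J1  (Se1: effort source, stroke at far end)
#5 |J1  (source Se2 imposes e)
#0 |J2  (J1 needs exactly one f-in)
#1 |J3  (0-jn J2 has e-setter on 0)
#2 |J3  (C1 integral (e out))
#4 |I1  (J3 needs exactly one f-in)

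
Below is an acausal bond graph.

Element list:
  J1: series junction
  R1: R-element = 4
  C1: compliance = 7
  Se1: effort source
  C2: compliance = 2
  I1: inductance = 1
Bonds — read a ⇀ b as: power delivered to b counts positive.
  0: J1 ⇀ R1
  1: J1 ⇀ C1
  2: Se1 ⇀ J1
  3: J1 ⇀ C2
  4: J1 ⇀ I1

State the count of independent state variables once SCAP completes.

3  (C1, C2, I1 all integral)

#2 |J1  (Se1 (Se) sets effort on bond)
#1 |J1  (C1: C, integral causality)
#3 |J1  (C2 integral (e out))
#4 |I1  (I1 outputs flow p/I1)
#0 |J1  (J1 flow already set via bond 4)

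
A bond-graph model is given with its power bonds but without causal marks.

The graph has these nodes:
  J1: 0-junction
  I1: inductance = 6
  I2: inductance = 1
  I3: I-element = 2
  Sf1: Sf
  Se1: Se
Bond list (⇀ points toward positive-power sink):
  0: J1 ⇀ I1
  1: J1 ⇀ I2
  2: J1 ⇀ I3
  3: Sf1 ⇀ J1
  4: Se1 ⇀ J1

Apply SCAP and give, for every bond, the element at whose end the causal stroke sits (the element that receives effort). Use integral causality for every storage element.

b3 stroke at Sf1  (Sf1: flow source, stroke at near end)
b4 stroke at J1  (source Se1 imposes e)
b0 stroke at I1  (0-jn J1 has e-setter on 4)
b1 stroke at I2  (0-jn J1 has e-setter on 4)
b2 stroke at I3  (common-e at J1 fixed by 4)

β0 →I1
β1 →I2
β2 →I3
β3 →Sf1
β4 →J1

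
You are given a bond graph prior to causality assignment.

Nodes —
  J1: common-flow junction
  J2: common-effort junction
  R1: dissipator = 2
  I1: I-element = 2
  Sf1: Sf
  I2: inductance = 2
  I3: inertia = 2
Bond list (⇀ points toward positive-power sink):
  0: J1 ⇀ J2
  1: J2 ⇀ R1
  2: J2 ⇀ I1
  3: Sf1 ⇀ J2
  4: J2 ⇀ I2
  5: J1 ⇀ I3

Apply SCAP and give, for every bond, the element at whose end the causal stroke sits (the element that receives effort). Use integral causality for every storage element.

β3 stroke at Sf1  (Sf1 fixes flow; stroke at Sf1)
β2 stroke at I1  (I1 integral (f out))
β4 stroke at I2  (I2: I, integral causality)
β5 stroke at I3  (I3: I, integral causality)
β0 stroke at J1  (J1 flow already set via bond 5)
β1 stroke at J2  (only one effort-in slot at J2)

#0 |J1
#1 |J2
#2 |I1
#3 |Sf1
#4 |I2
#5 |I3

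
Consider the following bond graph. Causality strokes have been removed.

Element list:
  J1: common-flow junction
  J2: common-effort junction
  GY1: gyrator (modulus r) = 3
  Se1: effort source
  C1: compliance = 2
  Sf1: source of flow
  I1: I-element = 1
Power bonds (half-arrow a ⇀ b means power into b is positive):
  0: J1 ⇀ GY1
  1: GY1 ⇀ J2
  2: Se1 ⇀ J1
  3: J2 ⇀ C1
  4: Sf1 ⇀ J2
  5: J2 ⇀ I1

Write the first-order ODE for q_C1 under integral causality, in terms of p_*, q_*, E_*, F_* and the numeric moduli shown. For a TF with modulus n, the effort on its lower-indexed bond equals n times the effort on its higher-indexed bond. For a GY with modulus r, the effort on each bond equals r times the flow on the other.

dq_C1/dt = E_Se1/3 + F_Sf1 - p_I1

β2 stroke→J1  (Se1 fixes effort; stroke away)
β4 stroke→Sf1  (Sf1: flow source, stroke at near end)
β0 stroke→GY1  (J1: last free bond brings flow in)
β1 stroke→GY1  (GY1: gyrator matches bond 0)
β3 stroke→J2  (C1 outputs effort q/C1)
β5 stroke→I1  (J2 effort already set via bond 3)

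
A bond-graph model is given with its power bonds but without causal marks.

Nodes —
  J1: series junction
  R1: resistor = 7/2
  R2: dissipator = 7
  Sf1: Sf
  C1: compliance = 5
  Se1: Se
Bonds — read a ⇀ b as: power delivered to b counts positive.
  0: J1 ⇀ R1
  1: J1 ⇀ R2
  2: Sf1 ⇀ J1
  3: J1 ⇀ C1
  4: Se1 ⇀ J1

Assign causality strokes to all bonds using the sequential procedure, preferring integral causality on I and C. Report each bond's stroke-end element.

β2 →Sf1  (Sf1 (Sf) sets flow on bond)
β4 →J1  (source Se1 imposes e)
β0 →J1  (1-jn J1 has f-setter on 2)
β1 →J1  (common-f at J1 fixed by 2)
β3 →J1  (J1: bond 2 brought flow, rest push out)

β0 stroke at J1
β1 stroke at J1
β2 stroke at Sf1
β3 stroke at J1
β4 stroke at J1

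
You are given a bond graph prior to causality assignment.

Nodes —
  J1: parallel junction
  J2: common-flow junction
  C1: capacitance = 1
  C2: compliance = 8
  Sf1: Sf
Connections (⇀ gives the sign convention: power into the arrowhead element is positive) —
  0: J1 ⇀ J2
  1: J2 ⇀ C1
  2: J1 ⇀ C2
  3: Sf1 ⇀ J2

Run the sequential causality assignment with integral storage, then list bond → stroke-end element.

bond 3 stroke→Sf1  (Sf1 fixes flow; stroke at Sf1)
bond 0 stroke→J2  (common-f at J2 fixed by 3)
bond 1 stroke→J2  (J2 flow already set via bond 3)
bond 2 stroke→J1  (only one effort-in slot at J1)

bond 0 stroke→J2
bond 1 stroke→J2
bond 2 stroke→J1
bond 3 stroke→Sf1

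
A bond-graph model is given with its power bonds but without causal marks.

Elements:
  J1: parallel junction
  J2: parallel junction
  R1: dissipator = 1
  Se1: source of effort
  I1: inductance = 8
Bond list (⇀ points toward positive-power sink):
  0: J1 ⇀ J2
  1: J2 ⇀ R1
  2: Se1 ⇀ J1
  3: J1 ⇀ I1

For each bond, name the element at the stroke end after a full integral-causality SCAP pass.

b2 |J1  (source Se1 imposes e)
b0 |J2  (common-e at J1 fixed by 2)
b3 |I1  (J1: bond 2 brought effort, rest push out)
b1 |R1  (0-jn J2 has e-setter on 0)

b0 stroke→J2
b1 stroke→R1
b2 stroke→J1
b3 stroke→I1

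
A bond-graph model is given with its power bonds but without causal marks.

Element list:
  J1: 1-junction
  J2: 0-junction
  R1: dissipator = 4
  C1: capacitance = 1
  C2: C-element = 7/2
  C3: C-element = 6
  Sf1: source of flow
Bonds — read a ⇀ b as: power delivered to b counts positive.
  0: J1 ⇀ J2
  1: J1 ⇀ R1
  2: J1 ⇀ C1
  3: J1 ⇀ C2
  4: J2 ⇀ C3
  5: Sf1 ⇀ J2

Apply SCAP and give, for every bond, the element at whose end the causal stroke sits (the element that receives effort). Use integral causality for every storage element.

b5 |Sf1  (Sf1: flow source, stroke at near end)
b2 |J1  (C1: C, integral causality)
b3 |J1  (prefer integral on C2)
b4 |J2  (C3 integral (e out))
b0 |J1  (J2 effort already set via bond 4)
b1 |R1  (J1 needs exactly one f-in)

b0 →J1
b1 →R1
b2 →J1
b3 →J1
b4 →J2
b5 →Sf1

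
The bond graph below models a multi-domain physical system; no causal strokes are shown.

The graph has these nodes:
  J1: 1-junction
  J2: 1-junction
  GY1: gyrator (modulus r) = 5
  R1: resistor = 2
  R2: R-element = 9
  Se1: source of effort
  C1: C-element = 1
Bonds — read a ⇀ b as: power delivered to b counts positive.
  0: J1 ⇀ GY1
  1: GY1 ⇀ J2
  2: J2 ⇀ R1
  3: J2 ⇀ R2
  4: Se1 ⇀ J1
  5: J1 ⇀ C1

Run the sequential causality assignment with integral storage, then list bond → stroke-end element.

bond 4 |J1  (Se1: effort source, stroke at far end)
bond 5 |J1  (C1 outputs effort q/C1)
bond 0 |GY1  (only one flow-in slot at J1)
bond 1 |GY1  (GY GY1: same side as bond 0)
bond 2 |J2  (1-jn J2 has f-setter on 1)
bond 3 |J2  (J2: bond 1 brought flow, rest push out)

b0 |GY1
b1 |GY1
b2 |J2
b3 |J2
b4 |J1
b5 |J1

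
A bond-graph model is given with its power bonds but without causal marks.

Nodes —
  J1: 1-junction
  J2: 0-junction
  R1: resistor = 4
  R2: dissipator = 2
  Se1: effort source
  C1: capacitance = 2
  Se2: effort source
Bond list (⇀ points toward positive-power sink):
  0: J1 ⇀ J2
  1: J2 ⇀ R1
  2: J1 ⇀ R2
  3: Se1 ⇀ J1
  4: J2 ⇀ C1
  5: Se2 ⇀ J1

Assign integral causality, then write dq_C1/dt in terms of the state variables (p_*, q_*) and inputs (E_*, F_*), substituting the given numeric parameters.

#3 stroke at J1  (Se1: effort source, stroke at far end)
#5 stroke at J1  (Se2: effort source, stroke at far end)
#4 stroke at J2  (prefer integral on C1)
#0 stroke at J1  (0-jn J2 has e-setter on 4)
#1 stroke at R1  (common-e at J2 fixed by 4)
#2 stroke at R2  (closing 1-jn rule on J1)

dq_C1/dt = E_Se1/2 + E_Se2/2 - 3*q_C1/8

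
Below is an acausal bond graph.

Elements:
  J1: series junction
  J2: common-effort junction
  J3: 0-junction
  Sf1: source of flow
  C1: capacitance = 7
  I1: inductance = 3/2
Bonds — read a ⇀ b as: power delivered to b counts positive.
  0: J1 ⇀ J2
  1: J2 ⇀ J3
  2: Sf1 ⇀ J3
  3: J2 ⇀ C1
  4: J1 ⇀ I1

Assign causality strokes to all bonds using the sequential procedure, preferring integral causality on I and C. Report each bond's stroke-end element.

bond 0 stroke at J1
bond 1 stroke at J3
bond 2 stroke at Sf1
bond 3 stroke at J2
bond 4 stroke at I1

b2 stroke→Sf1  (Sf1 fixes flow; stroke at Sf1)
b1 stroke→J3  (only one effort-in slot at J3)
b3 stroke→J2  (C1 outputs effort q/C1)
b0 stroke→J1  (J2: bond 3 brought effort, rest push out)
b4 stroke→I1  (J1 needs exactly one f-in)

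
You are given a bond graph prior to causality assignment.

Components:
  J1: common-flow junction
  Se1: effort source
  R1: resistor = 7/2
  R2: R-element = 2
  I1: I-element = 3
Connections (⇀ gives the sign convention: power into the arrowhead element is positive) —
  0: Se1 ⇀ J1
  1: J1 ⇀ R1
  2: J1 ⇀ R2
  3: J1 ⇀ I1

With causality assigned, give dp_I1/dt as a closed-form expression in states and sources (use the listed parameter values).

dp_I1/dt = E_Se1 - 11*p_I1/6

#0 stroke→J1  (Se1 (Se) sets effort on bond)
#3 stroke→I1  (prefer integral on I1)
#1 stroke→J1  (1-jn J1 has f-setter on 3)
#2 stroke→J1  (1-jn J1 has f-setter on 3)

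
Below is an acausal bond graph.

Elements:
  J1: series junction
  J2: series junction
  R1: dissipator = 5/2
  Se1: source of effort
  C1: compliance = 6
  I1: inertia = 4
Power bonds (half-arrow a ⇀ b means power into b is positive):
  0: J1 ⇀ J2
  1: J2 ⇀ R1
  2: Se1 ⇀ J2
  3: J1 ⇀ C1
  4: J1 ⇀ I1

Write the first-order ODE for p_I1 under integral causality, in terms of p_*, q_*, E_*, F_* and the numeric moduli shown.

dp_I1/dt = E_Se1 - 5*p_I1/8 - q_C1/6

bond 2 →J2  (Se1: effort source, stroke at far end)
bond 3 →J1  (C1: C, integral causality)
bond 4 →I1  (I1 integral (f out))
bond 0 →J1  (J1: bond 4 brought flow, rest push out)
bond 1 →J2  (1-jn J2 has f-setter on 0)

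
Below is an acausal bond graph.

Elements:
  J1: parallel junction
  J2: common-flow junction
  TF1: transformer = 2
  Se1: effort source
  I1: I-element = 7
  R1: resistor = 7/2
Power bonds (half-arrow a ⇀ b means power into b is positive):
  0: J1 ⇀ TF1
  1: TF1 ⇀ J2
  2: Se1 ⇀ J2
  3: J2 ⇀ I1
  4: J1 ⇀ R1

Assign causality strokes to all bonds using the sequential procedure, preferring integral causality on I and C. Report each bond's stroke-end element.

bond 0 →TF1
bond 1 →J2
bond 2 →J2
bond 3 →I1
bond 4 →J1

#2 stroke at J2  (Se1 (Se) sets effort on bond)
#3 stroke at I1  (I1: I, integral causality)
#1 stroke at J2  (J2: bond 3 brought flow, rest push out)
#0 stroke at TF1  (TF1: transformer flips bond 1)
#4 stroke at J1  (only one effort-in slot at J1)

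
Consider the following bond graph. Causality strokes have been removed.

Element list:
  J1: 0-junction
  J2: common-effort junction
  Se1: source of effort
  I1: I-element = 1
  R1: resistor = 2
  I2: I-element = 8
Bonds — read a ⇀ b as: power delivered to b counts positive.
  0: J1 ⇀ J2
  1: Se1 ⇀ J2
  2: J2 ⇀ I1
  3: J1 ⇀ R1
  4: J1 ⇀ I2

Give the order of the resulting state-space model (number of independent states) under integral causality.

#1 →J2  (source Se1 imposes e)
#0 →J1  (0-jn J2 has e-setter on 1)
#2 →I1  (J2 effort already set via bond 1)
#3 →R1  (common-e at J1 fixed by 0)
#4 →I2  (J1: bond 0 brought effort, rest push out)

2  (I1, I2 all integral)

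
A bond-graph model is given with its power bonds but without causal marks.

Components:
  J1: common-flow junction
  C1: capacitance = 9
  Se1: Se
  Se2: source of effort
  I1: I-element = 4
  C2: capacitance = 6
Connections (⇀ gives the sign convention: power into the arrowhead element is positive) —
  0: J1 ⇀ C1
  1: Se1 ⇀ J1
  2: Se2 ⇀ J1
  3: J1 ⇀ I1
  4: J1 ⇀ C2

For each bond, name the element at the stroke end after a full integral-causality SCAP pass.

#1 |J1  (source Se1 imposes e)
#2 |J1  (Se2 (Se) sets effort on bond)
#0 |J1  (C1 integral (e out))
#3 |I1  (I1 integral (f out))
#4 |J1  (1-jn J1 has f-setter on 3)

#0 stroke→J1
#1 stroke→J1
#2 stroke→J1
#3 stroke→I1
#4 stroke→J1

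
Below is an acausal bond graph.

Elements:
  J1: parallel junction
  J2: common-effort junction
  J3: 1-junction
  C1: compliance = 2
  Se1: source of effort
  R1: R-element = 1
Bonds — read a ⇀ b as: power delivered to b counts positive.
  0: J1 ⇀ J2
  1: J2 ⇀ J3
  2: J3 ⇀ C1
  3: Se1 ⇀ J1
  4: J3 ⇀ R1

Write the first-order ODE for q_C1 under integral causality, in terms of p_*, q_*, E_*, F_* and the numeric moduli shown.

dq_C1/dt = E_Se1 - q_C1/2

b3 →J1  (Se1 fixes effort; stroke away)
b0 →J2  (0-jn J1 has e-setter on 3)
b1 →J3  (0-jn J2 has e-setter on 0)
b2 →J3  (C1 integral (e out))
b4 →R1  (only one flow-in slot at J3)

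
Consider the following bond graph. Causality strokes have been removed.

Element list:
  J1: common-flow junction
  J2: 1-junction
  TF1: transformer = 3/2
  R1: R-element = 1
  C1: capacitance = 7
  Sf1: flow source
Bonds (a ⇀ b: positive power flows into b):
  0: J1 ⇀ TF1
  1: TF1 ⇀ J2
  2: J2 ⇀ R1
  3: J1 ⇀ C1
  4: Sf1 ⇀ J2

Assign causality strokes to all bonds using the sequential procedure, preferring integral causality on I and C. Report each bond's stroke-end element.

b4 |Sf1  (source Sf1 imposes f)
b1 |J2  (J2 flow already set via bond 4)
b2 |J2  (J2 flow already set via bond 4)
b0 |TF1  (TF1: transformer flips bond 1)
b3 |J1  (J1: bond 0 brought flow, rest push out)

#0 stroke at TF1
#1 stroke at J2
#2 stroke at J2
#3 stroke at J1
#4 stroke at Sf1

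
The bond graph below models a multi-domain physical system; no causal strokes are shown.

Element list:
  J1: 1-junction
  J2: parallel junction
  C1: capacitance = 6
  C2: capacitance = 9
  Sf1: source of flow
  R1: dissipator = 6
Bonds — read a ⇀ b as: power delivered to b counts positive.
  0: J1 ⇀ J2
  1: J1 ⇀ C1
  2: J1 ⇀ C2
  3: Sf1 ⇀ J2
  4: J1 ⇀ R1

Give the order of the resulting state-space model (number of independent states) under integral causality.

#3 |Sf1  (Sf1 fixes flow; stroke at Sf1)
#0 |J2  (only one effort-in slot at J2)
#1 |J1  (J1 flow already set via bond 0)
#2 |J1  (J1 flow already set via bond 0)
#4 |J1  (1-jn J1 has f-setter on 0)

2  (C1, C2 all integral)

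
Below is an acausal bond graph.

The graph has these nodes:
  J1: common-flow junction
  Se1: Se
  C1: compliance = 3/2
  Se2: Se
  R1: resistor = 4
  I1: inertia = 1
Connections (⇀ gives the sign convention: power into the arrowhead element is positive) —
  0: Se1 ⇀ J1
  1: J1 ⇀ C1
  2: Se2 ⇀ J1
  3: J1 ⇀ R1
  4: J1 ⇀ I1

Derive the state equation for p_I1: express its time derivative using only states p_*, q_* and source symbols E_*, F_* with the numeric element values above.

β0 |J1  (source Se1 imposes e)
β2 |J1  (Se2 fixes effort; stroke away)
β1 |J1  (C1: C, integral causality)
β4 |I1  (I1: I, integral causality)
β3 |J1  (1-jn J1 has f-setter on 4)

dp_I1/dt = E_Se1 + E_Se2 - 4*p_I1 - 2*q_C1/3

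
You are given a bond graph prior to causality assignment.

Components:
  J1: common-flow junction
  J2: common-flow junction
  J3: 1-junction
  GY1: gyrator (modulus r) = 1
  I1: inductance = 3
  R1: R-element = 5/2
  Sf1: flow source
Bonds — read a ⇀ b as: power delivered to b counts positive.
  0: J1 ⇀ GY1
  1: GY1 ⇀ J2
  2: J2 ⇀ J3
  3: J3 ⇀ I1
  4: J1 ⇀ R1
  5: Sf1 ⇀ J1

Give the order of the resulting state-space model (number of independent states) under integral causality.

b5 |Sf1  (source Sf1 imposes f)
b0 |J1  (J1 flow already set via bond 5)
b4 |J1  (J1 flow already set via bond 5)
b1 |J2  (GY GY1: same side as bond 0)
b2 |J3  (J2 needs exactly one f-in)
b3 |I1  (J3: last free bond brings flow in)

1  (I1 all integral)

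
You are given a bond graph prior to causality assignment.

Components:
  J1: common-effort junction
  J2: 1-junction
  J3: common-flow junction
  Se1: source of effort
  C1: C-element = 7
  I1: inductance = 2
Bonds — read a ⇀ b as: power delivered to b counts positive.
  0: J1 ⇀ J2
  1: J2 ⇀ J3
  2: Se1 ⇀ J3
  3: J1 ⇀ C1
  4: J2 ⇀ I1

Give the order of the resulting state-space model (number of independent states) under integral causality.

2  (C1, I1 all integral)

#2 |J3  (Se1 (Se) sets effort on bond)
#1 |J2  (J3: last free bond brings flow in)
#3 |J1  (C1: C, integral causality)
#0 |J2  (common-e at J1 fixed by 3)
#4 |I1  (closing 1-jn rule on J2)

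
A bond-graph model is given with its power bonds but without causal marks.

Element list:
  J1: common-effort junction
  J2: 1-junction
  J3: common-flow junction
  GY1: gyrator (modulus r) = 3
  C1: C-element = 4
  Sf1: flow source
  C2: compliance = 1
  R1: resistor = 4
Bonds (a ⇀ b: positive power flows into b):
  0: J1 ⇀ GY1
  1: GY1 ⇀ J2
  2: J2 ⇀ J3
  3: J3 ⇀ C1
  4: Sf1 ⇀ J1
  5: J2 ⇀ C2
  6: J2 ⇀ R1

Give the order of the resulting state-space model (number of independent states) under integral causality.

β4 |Sf1  (Sf1: flow source, stroke at near end)
β0 |J1  (closing 0-jn rule on J1)
β1 |J2  (GY1: gyrator matches bond 0)
β3 |J3  (C1: C, integral causality)
β2 |J2  (J3 needs exactly one f-in)
β5 |J2  (C2: C, integral causality)
β6 |R1  (J2: last free bond brings flow in)

2  (C1, C2 all integral)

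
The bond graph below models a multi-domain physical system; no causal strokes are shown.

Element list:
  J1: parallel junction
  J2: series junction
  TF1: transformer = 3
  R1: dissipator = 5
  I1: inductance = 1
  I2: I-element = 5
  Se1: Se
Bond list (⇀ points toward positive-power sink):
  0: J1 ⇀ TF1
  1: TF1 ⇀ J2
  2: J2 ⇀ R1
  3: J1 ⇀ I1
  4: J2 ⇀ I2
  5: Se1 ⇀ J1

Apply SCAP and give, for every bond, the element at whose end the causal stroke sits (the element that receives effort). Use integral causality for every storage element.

bond 0 stroke at TF1
bond 1 stroke at J2
bond 2 stroke at J2
bond 3 stroke at I1
bond 4 stroke at I2
bond 5 stroke at J1

bond 5 →J1  (Se1 fixes effort; stroke away)
bond 0 →TF1  (J1: bond 5 brought effort, rest push out)
bond 3 →I1  (0-jn J1 has e-setter on 5)
bond 1 →J2  (TF1 one-in-one-out from 0)
bond 4 →I2  (I2 integral (f out))
bond 2 →J2  (common-f at J2 fixed by 4)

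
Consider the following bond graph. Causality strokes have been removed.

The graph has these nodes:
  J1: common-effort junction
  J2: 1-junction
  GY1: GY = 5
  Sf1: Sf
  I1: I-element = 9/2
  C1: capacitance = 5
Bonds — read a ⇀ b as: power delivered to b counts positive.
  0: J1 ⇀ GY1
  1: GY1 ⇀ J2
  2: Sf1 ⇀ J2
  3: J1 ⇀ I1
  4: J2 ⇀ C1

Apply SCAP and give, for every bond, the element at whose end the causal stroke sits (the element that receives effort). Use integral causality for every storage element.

β2 stroke→Sf1  (Sf1: flow source, stroke at near end)
β1 stroke→J2  (J2: bond 2 brought flow, rest push out)
β4 stroke→J2  (J2 flow already set via bond 2)
β0 stroke→J1  (GY GY1: same side as bond 1)
β3 stroke→I1  (J1 effort already set via bond 0)

b0 →J1
b1 →J2
b2 →Sf1
b3 →I1
b4 →J2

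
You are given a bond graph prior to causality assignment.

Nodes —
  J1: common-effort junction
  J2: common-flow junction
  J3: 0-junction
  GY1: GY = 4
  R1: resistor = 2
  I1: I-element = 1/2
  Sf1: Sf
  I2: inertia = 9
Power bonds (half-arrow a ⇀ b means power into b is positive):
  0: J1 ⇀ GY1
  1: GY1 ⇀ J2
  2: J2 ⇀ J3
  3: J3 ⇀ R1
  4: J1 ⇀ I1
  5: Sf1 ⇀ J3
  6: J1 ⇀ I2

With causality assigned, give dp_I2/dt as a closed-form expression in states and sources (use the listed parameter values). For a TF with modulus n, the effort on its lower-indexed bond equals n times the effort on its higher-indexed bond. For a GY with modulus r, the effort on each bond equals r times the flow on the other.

dp_I2/dt = -4*F_Sf1 - 16*p_I1 - 8*p_I2/9

bond 5 →Sf1  (Sf1 fixes flow; stroke at Sf1)
bond 4 →I1  (prefer integral on I1)
bond 6 →I2  (prefer integral on I2)
bond 0 →J1  (only one effort-in slot at J1)
bond 1 →J2  (GY1: gyrator matches bond 0)
bond 2 →J3  (closing 1-jn rule on J2)
bond 3 →R1  (common-e at J3 fixed by 2)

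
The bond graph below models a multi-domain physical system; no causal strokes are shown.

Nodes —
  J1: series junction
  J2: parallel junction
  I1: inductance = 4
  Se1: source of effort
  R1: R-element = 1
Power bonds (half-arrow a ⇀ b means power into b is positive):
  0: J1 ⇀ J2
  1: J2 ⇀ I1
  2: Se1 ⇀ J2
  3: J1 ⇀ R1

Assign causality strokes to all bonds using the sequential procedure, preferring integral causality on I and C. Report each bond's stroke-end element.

β0 stroke at J1
β1 stroke at I1
β2 stroke at J2
β3 stroke at R1

β2 |J2  (source Se1 imposes e)
β0 |J1  (common-e at J2 fixed by 2)
β1 |I1  (0-jn J2 has e-setter on 2)
β3 |R1  (J1: last free bond brings flow in)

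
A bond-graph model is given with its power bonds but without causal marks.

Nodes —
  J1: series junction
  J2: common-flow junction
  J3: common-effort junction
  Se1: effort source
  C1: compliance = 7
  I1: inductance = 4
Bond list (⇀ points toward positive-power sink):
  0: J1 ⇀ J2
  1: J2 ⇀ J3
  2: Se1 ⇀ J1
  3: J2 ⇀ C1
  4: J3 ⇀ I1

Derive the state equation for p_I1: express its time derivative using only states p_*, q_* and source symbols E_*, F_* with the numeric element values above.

#2 stroke→J1  (Se1 (Se) sets effort on bond)
#0 stroke→J2  (only one flow-in slot at J1)
#3 stroke→J2  (C1 integral (e out))
#1 stroke→J3  (closing 1-jn rule on J2)
#4 stroke→I1  (common-e at J3 fixed by 1)

dp_I1/dt = E_Se1 - q_C1/7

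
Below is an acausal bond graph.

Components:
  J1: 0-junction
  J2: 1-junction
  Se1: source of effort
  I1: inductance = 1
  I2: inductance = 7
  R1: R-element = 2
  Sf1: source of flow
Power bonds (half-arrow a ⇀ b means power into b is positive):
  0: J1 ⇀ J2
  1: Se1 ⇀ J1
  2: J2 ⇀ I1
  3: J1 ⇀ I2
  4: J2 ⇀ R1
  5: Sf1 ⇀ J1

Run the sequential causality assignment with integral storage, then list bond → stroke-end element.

bond 0 →J2
bond 1 →J1
bond 2 →I1
bond 3 →I2
bond 4 →J2
bond 5 →Sf1

bond 1 |J1  (Se1: effort source, stroke at far end)
bond 5 |Sf1  (Sf1: flow source, stroke at near end)
bond 0 |J2  (0-jn J1 has e-setter on 1)
bond 3 |I2  (J1 effort already set via bond 1)
bond 2 |I1  (I1: I, integral causality)
bond 4 |J2  (J2 flow already set via bond 2)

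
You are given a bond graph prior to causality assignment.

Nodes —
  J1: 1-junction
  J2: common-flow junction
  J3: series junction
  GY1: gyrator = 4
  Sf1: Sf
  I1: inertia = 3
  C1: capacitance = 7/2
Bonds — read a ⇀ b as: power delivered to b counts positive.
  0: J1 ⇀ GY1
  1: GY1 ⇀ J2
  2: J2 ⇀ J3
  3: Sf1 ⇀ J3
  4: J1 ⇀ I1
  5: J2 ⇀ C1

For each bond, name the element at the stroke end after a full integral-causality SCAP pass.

β0 stroke→J1
β1 stroke→J2
β2 stroke→J3
β3 stroke→Sf1
β4 stroke→I1
β5 stroke→J2

β3 →Sf1  (Sf1 fixes flow; stroke at Sf1)
β2 →J3  (J3: bond 3 brought flow, rest push out)
β1 →J2  (J2: bond 2 brought flow, rest push out)
β5 →J2  (1-jn J2 has f-setter on 2)
β0 →J1  (GY1 both-in/both-out from 1)
β4 →I1  (only one flow-in slot at J1)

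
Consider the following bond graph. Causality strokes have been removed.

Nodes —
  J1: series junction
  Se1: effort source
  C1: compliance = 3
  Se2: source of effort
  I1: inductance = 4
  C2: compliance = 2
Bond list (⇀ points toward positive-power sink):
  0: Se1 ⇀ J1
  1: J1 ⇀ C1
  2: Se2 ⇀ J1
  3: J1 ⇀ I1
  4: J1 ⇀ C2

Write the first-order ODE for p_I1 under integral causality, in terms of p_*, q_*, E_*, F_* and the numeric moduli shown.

dp_I1/dt = E_Se1 + E_Se2 - q_C1/3 - q_C2/2

β0 stroke at J1  (Se1: effort source, stroke at far end)
β2 stroke at J1  (Se2 fixes effort; stroke away)
β1 stroke at J1  (C1 integral (e out))
β3 stroke at I1  (I1: I, integral causality)
β4 stroke at J1  (J1: bond 3 brought flow, rest push out)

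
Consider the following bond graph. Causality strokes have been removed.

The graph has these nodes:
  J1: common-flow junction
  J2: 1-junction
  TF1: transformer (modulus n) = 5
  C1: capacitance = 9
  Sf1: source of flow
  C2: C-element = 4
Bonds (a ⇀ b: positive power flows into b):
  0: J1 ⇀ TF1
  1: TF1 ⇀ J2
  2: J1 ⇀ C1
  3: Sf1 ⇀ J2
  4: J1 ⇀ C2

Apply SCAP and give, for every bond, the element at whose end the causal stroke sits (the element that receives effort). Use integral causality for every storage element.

bond 0 stroke→TF1
bond 1 stroke→J2
bond 2 stroke→J1
bond 3 stroke→Sf1
bond 4 stroke→J1

bond 3 |Sf1  (Sf1 (Sf) sets flow on bond)
bond 1 |J2  (J2: bond 3 brought flow, rest push out)
bond 0 |TF1  (TF1: transformer flips bond 1)
bond 2 |J1  (common-f at J1 fixed by 0)
bond 4 |J1  (J1 flow already set via bond 0)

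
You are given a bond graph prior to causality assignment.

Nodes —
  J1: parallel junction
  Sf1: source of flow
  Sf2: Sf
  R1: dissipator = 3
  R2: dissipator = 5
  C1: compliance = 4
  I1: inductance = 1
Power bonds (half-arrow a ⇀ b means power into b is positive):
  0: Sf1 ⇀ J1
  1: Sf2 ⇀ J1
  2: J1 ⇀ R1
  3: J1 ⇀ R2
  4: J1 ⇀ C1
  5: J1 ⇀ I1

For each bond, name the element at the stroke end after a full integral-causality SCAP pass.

bond 0 stroke at Sf1  (Sf1 fixes flow; stroke at Sf1)
bond 1 stroke at Sf2  (source Sf2 imposes f)
bond 4 stroke at J1  (prefer integral on C1)
bond 2 stroke at R1  (0-jn J1 has e-setter on 4)
bond 3 stroke at R2  (J1: bond 4 brought effort, rest push out)
bond 5 stroke at I1  (J1 effort already set via bond 4)

bond 0 stroke→Sf1
bond 1 stroke→Sf2
bond 2 stroke→R1
bond 3 stroke→R2
bond 4 stroke→J1
bond 5 stroke→I1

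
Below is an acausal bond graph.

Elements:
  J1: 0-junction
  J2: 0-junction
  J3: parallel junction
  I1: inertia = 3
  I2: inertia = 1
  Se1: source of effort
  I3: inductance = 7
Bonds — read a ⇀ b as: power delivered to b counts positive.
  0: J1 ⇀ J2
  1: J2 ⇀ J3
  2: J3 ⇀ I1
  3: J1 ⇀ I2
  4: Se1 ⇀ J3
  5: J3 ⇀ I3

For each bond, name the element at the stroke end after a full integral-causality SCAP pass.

b0 |J1
b1 |J2
b2 |I1
b3 |I2
b4 |J3
b5 |I3

#4 stroke→J3  (Se1 (Se) sets effort on bond)
#1 stroke→J2  (common-e at J3 fixed by 4)
#2 stroke→I1  (J3: bond 4 brought effort, rest push out)
#5 stroke→I3  (J3: bond 4 brought effort, rest push out)
#0 stroke→J1  (J2: bond 1 brought effort, rest push out)
#3 stroke→I2  (J1: bond 0 brought effort, rest push out)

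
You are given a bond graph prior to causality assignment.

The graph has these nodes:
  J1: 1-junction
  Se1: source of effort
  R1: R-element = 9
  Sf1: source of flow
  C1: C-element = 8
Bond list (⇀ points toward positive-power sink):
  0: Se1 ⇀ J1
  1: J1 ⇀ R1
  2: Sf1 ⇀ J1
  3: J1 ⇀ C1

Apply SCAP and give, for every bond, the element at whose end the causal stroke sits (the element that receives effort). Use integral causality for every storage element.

b0 stroke→J1  (Se1 fixes effort; stroke away)
b2 stroke→Sf1  (source Sf1 imposes f)
b1 stroke→J1  (1-jn J1 has f-setter on 2)
b3 stroke→J1  (1-jn J1 has f-setter on 2)

bond 0 stroke at J1
bond 1 stroke at J1
bond 2 stroke at Sf1
bond 3 stroke at J1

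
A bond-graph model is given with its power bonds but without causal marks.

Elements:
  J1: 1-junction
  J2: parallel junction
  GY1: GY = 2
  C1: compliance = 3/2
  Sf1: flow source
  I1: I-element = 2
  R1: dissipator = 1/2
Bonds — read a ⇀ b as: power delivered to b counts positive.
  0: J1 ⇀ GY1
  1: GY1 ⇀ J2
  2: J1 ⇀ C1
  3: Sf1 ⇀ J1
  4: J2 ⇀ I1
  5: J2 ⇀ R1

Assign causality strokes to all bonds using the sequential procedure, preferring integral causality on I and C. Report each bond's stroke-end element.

#3 |Sf1  (Sf1 (Sf) sets flow on bond)
#0 |J1  (common-f at J1 fixed by 3)
#2 |J1  (J1 flow already set via bond 3)
#1 |J2  (GY GY1: same side as bond 0)
#4 |I1  (J2 effort already set via bond 1)
#5 |R1  (J2 effort already set via bond 1)

β0 stroke at J1
β1 stroke at J2
β2 stroke at J1
β3 stroke at Sf1
β4 stroke at I1
β5 stroke at R1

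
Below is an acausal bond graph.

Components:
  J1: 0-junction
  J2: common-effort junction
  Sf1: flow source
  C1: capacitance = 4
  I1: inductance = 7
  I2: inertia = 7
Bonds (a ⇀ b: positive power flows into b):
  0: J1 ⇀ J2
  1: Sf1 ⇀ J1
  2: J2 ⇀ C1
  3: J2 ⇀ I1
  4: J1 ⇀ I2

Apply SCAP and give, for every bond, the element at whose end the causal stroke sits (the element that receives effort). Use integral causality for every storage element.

bond 1 stroke at Sf1  (Sf1: flow source, stroke at near end)
bond 2 stroke at J2  (C1: C, integral causality)
bond 0 stroke at J1  (J2 effort already set via bond 2)
bond 3 stroke at I1  (common-e at J2 fixed by 2)
bond 4 stroke at I2  (J1 effort already set via bond 0)

b0 stroke at J1
b1 stroke at Sf1
b2 stroke at J2
b3 stroke at I1
b4 stroke at I2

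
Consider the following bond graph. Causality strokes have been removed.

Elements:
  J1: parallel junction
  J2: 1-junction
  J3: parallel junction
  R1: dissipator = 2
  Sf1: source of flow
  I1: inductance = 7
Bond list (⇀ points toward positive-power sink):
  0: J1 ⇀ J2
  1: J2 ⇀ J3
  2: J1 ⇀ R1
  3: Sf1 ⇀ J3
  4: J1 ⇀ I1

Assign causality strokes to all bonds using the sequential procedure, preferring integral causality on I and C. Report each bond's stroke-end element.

bond 0 |J2
bond 1 |J3
bond 2 |J1
bond 3 |Sf1
bond 4 |I1

b3 stroke→Sf1  (Sf1: flow source, stroke at near end)
b1 stroke→J3  (J3 needs exactly one e-in)
b0 stroke→J2  (J2 flow already set via bond 1)
b4 stroke→I1  (I1 outputs flow p/I1)
b2 stroke→J1  (closing 0-jn rule on J1)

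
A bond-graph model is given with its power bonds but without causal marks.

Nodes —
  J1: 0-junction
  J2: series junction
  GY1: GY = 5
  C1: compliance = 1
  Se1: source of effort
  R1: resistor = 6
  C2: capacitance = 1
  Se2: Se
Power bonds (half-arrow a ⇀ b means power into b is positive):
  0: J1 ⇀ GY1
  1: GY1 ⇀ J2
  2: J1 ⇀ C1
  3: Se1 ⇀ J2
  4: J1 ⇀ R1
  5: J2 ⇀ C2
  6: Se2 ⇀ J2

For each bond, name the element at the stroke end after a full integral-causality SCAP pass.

b0 stroke at GY1
b1 stroke at GY1
b2 stroke at J1
b3 stroke at J2
b4 stroke at R1
b5 stroke at J2
b6 stroke at J2

b3 →J2  (Se1 (Se) sets effort on bond)
b6 →J2  (Se2 fixes effort; stroke away)
b2 →J1  (prefer integral on C1)
b0 →GY1  (J1 effort already set via bond 2)
b4 →R1  (J1: bond 2 brought effort, rest push out)
b1 →GY1  (GY1: gyrator matches bond 0)
b5 →J2  (common-f at J2 fixed by 1)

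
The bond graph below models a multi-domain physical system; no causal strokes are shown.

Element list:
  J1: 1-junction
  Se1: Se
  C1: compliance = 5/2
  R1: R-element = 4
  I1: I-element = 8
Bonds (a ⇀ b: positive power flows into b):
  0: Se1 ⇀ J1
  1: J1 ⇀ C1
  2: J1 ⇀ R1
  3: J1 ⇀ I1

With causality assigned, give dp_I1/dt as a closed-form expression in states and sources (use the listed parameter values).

β0 |J1  (Se1 fixes effort; stroke away)
β1 |J1  (prefer integral on C1)
β3 |I1  (I1: I, integral causality)
β2 |J1  (J1: bond 3 brought flow, rest push out)

dp_I1/dt = E_Se1 - p_I1/2 - 2*q_C1/5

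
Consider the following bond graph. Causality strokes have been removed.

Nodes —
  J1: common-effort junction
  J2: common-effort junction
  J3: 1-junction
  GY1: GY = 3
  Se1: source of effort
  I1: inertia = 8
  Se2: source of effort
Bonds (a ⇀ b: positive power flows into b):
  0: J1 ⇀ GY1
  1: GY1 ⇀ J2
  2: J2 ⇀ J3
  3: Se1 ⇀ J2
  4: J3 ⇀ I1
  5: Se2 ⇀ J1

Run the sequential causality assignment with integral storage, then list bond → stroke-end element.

#0 stroke→GY1
#1 stroke→GY1
#2 stroke→J3
#3 stroke→J2
#4 stroke→I1
#5 stroke→J1

bond 3 |J2  (Se1 (Se) sets effort on bond)
bond 5 |J1  (Se2 fixes effort; stroke away)
bond 0 |GY1  (J1 effort already set via bond 5)
bond 1 |GY1  (J2: bond 3 brought effort, rest push out)
bond 2 |J3  (J2: bond 3 brought effort, rest push out)
bond 4 |I1  (closing 1-jn rule on J3)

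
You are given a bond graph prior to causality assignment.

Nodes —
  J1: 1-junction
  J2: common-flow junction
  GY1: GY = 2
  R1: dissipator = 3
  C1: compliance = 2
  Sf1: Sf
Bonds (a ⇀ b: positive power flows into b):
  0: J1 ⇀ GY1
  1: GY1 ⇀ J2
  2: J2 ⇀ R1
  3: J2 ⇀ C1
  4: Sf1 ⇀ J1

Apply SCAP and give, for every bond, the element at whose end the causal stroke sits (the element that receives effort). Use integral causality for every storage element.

β4 stroke at Sf1  (Sf1 (Sf) sets flow on bond)
β0 stroke at J1  (1-jn J1 has f-setter on 4)
β1 stroke at J2  (through GY1, causality inverts; strokes same side of GY1)
β3 stroke at J2  (C1 outputs effort q/C1)
β2 stroke at R1  (closing 1-jn rule on J2)

β0 stroke at J1
β1 stroke at J2
β2 stroke at R1
β3 stroke at J2
β4 stroke at Sf1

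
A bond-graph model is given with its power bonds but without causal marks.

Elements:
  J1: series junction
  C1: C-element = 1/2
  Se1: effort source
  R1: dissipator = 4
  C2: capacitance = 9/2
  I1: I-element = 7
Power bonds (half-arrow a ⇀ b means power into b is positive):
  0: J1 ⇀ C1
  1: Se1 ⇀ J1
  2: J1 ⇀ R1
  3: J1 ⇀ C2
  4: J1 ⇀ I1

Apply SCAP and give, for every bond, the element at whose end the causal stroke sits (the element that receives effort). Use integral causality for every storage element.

β1 →J1  (Se1 fixes effort; stroke away)
β0 →J1  (C1: C, integral causality)
β3 →J1  (C2: C, integral causality)
β4 →I1  (I1: I, integral causality)
β2 →J1  (1-jn J1 has f-setter on 4)

b0 stroke→J1
b1 stroke→J1
b2 stroke→J1
b3 stroke→J1
b4 stroke→I1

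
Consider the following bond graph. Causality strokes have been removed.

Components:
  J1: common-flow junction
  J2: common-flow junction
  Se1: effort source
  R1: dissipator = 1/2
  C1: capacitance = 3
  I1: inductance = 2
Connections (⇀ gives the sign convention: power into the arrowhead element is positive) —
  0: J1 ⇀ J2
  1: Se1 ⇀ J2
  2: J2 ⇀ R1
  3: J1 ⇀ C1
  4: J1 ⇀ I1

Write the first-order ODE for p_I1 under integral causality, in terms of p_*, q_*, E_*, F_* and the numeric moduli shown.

dp_I1/dt = E_Se1 - p_I1/4 - q_C1/3

b1 stroke→J2  (Se1 (Se) sets effort on bond)
b3 stroke→J1  (C1 integral (e out))
b4 stroke→I1  (I1: I, integral causality)
b0 stroke→J1  (J1 flow already set via bond 4)
b2 stroke→J2  (1-jn J2 has f-setter on 0)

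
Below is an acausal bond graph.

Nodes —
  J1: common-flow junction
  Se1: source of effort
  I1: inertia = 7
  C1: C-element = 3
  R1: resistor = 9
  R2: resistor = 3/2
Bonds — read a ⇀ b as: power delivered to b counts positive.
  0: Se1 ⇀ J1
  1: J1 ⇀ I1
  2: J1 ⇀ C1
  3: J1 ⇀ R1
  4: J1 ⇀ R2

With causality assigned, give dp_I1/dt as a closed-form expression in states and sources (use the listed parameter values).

#0 stroke→J1  (Se1: effort source, stroke at far end)
#1 stroke→I1  (I1 integral (f out))
#2 stroke→J1  (J1 flow already set via bond 1)
#3 stroke→J1  (J1: bond 1 brought flow, rest push out)
#4 stroke→J1  (J1: bond 1 brought flow, rest push out)

dp_I1/dt = E_Se1 - 3*p_I1/2 - q_C1/3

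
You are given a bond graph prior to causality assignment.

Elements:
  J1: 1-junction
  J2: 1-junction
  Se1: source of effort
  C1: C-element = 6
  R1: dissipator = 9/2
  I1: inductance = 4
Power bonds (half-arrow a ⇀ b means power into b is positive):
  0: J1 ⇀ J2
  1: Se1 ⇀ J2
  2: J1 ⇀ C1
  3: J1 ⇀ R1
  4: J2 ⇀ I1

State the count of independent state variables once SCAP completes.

2  (C1, I1 all integral)

β1 →J2  (Se1: effort source, stroke at far end)
β2 →J1  (C1: C, integral causality)
β4 →I1  (I1: I, integral causality)
β0 →J2  (J2: bond 4 brought flow, rest push out)
β3 →J1  (1-jn J1 has f-setter on 0)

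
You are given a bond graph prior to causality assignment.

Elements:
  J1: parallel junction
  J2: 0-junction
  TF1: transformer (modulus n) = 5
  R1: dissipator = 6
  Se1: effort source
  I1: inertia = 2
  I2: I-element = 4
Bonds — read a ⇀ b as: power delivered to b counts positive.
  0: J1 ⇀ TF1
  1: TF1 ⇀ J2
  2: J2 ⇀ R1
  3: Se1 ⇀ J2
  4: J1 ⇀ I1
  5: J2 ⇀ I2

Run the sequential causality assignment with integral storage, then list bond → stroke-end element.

β3 |J2  (source Se1 imposes e)
β1 |TF1  (J2 effort already set via bond 3)
β2 |R1  (J2 effort already set via bond 3)
β5 |I2  (0-jn J2 has e-setter on 3)
β0 |J1  (TF TF1: opposite of bond 1)
β4 |I1  (J1 effort already set via bond 0)

b0 |J1
b1 |TF1
b2 |R1
b3 |J2
b4 |I1
b5 |I2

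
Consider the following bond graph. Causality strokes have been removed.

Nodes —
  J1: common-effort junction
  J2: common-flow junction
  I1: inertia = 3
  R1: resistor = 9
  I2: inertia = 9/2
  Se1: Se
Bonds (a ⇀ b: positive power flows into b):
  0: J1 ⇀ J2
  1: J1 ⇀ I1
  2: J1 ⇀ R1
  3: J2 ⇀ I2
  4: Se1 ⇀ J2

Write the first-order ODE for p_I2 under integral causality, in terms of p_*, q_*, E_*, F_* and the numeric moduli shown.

dp_I2/dt = E_Se1 - 3*p_I1 - 2*p_I2

bond 4 |J2  (Se1 (Se) sets effort on bond)
bond 1 |I1  (prefer integral on I1)
bond 3 |I2  (I2 integral (f out))
bond 0 |J2  (1-jn J2 has f-setter on 3)
bond 2 |J1  (only one effort-in slot at J1)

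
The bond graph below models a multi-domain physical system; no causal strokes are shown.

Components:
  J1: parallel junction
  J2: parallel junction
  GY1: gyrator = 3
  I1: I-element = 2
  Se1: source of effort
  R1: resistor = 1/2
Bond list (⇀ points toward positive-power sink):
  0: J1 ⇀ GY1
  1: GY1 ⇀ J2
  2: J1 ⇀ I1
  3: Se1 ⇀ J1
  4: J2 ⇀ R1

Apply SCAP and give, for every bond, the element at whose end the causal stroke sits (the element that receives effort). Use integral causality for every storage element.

#3 stroke→J1  (Se1 (Se) sets effort on bond)
#0 stroke→GY1  (J1: bond 3 brought effort, rest push out)
#2 stroke→I1  (common-e at J1 fixed by 3)
#1 stroke→GY1  (GY GY1: same side as bond 0)
#4 stroke→J2  (only one effort-in slot at J2)

#0 stroke→GY1
#1 stroke→GY1
#2 stroke→I1
#3 stroke→J1
#4 stroke→J2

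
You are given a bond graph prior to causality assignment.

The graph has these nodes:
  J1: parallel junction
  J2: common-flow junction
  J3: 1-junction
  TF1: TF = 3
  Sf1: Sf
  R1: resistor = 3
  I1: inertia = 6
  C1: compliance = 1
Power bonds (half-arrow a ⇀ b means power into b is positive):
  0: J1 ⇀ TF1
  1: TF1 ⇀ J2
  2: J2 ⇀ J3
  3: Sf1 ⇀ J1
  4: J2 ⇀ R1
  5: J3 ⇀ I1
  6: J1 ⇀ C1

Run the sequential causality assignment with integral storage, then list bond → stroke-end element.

β3 stroke→Sf1  (Sf1 (Sf) sets flow on bond)
β5 stroke→I1  (I1 integral (f out))
β2 stroke→J3  (J3 flow already set via bond 5)
β1 stroke→J2  (J2: bond 2 brought flow, rest push out)
β4 stroke→J2  (common-f at J2 fixed by 2)
β0 stroke→TF1  (through TF1, causality passes straight; one stroke at TF1)
β6 stroke→J1  (closing 0-jn rule on J1)

#0 stroke at TF1
#1 stroke at J2
#2 stroke at J3
#3 stroke at Sf1
#4 stroke at J2
#5 stroke at I1
#6 stroke at J1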